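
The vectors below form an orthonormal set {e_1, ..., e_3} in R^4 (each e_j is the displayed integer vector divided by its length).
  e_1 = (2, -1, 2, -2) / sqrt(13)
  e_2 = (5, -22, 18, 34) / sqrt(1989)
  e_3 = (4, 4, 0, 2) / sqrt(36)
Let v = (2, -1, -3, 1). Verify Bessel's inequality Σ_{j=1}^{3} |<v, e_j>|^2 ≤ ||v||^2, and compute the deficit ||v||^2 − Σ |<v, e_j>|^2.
Σ |<v, e_j>|^2 = 30/17; ||v||^2 = 15; deficit = 225/17

Write each e_j = u_j / sqrt(<u_j, u_j>) where u_j is the displayed integer vector. Then <v, e_j> = <v, u_j> / sqrt(<u_j, u_j>), so |<v, e_j>|^2 = <v, u_j>^2 / <u_j, u_j>.
Coefficients: <v, e_1> = -3/sqrt(13), <v, e_2> = 12/sqrt(1989), <v, e_3> = 6/sqrt(36).
Square and sum: Σ |<v, e_j>|^2 = 30/17.
Compute ||v||^2 = v·v = 15.
Deficit = 15 − 30/17 = 225/17 ≥ 0, confirming Bessel's inequality. (The deficit equals ||v − Σ <v,e_j> e_j||^2, the squared distance from v to span{e_j}.)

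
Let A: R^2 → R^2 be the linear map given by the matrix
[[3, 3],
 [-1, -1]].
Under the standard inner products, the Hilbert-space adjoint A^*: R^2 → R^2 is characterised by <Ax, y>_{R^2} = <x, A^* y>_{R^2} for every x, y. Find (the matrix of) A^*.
A^* = A^T =
[[3, -1],
 [3, -1]]

For real matrices with standard dot products, the defining identity <Ax, y> = <x, A^* y> gives (Ax)^T y = x^T (A^*) y, i.e. x^T A^T y = x^T (A^*) y. Since this holds for all x, y, we must have A^* = A^T. Therefore
A^* =
[[3, -1],
 [3, -1]].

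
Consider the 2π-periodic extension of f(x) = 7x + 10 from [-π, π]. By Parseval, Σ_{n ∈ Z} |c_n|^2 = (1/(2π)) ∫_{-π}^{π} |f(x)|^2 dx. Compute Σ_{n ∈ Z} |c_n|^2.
Σ |c_n|^2 = 49π^2/3 + 100

Expand and integrate term by term over [-π, π]:
  ∫ (7x)^2 dx = 49·(2π^3/3); ∫ 2·7·(10)·x dx = 0 (odd integrand); ∫ 10^2 dx = 100·2π.
So (1/(2π)) ∫_{-π}^{π} (7x + 10)^2 dx = 49π^2/3 + 100 = 49π^2/3 + 100.
Parseval ⇒ Σ |c_n|^2 = 49π^2/3 + 100.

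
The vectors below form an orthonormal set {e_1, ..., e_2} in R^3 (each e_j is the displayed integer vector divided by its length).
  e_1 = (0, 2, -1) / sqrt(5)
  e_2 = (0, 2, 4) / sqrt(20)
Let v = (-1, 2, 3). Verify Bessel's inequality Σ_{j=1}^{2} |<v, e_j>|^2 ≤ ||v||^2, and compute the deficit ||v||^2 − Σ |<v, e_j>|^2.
Σ |<v, e_j>|^2 = 13; ||v||^2 = 14; deficit = 1

Write each e_j = u_j / sqrt(<u_j, u_j>) where u_j is the displayed integer vector. Then <v, e_j> = <v, u_j> / sqrt(<u_j, u_j>), so |<v, e_j>|^2 = <v, u_j>^2 / <u_j, u_j>.
Coefficients: <v, e_1> = 1/sqrt(5), <v, e_2> = 16/sqrt(20).
Square and sum: Σ |<v, e_j>|^2 = 13.
Compute ||v||^2 = v·v = 14.
Deficit = 14 − 13 = 1 ≥ 0, confirming Bessel's inequality. (The deficit equals ||v − Σ <v,e_j> e_j||^2, the squared distance from v to span{e_j}.)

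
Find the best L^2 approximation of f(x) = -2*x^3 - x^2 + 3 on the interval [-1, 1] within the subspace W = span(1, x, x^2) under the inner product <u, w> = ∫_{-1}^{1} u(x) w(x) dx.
g(x) = -x^2 - 6*x/5 + 3

The best approximation g ∈ W is the orthogonal projection of f onto W. Writing g = a_0 + a_1 x + a_2 x^2, the coefficients solve the normal equations G · a = b where
  G_{ij} = <φ_i, φ_j> and b_i = <f, φ_i>, with φ_0 = 1, φ_1 = x, φ_2 = x^2.
G =
  [2, 0, 2/3]
  [0, 2/3, 0]
  [2/3, 0, 2/5],
b = (16/3, -4/5, 8/5).
Solving gives a_0 = 3, a_1 = -6/5, a_2 = -1, so
  g(x) = -x^2 - 6*x/5 + 3.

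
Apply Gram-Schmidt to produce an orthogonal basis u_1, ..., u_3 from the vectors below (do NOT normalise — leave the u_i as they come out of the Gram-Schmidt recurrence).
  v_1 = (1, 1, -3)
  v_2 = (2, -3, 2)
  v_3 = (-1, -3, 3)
Orthogonal basis:
  u_1 = (1, 1, -3)
  u_2 = (29/11, -26/11, 1/11)
  u_3 = (-56/69, -64/69, -40/69)

Apply the Gram-Schmidt recurrence
  u_1 = v_1
  u_i = v_i − Σ_{j<i} ((v_i · u_j) / (u_j · u_j)) · u_j.

Step by step this gives:
  u_1 = (1, 1, -3)
  u_2 = (29/11, -26/11, 1/11)
  u_3 = (-56/69, -64/69, -40/69)

Orthogonality check:
  u_2 · u_1 = 0 (should be 0)
  u_3 · u_1 = 0 (should be 0)
  u_3 · u_2 = 0 (should be 0)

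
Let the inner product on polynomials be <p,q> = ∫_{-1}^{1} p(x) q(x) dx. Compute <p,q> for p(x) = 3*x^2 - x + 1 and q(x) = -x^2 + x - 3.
<p,q> = -218/15

Expand the product: p(x)·q(x) = -3*x^4 + 4*x^3 - 11*x^2 + 4*x - 3.
∫_{-1}^{1} of each monomial x^k gives [2/(k+1) if k even, 0 if k odd]. Integrating term-by-term (or equivalently evaluating the antiderivative F(x) = -3*x^5/5 + x^4 - 11*x^3/3 + 2*x^2 - 3*x at the endpoints):
  F(1) − F(−1) = -64/15 − (154/15) = -218/15.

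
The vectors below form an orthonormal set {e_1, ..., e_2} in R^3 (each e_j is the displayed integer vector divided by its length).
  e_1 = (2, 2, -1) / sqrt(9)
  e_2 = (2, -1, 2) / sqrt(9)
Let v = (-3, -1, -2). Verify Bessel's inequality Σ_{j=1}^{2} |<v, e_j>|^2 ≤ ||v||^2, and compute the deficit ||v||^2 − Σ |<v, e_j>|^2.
Σ |<v, e_j>|^2 = 13; ||v||^2 = 14; deficit = 1

Write each e_j = u_j / sqrt(<u_j, u_j>) where u_j is the displayed integer vector. Then <v, e_j> = <v, u_j> / sqrt(<u_j, u_j>), so |<v, e_j>|^2 = <v, u_j>^2 / <u_j, u_j>.
Coefficients: <v, e_1> = -6/sqrt(9), <v, e_2> = -9/sqrt(9).
Square and sum: Σ |<v, e_j>|^2 = 13.
Compute ||v||^2 = v·v = 14.
Deficit = 14 − 13 = 1 ≥ 0, confirming Bessel's inequality. (The deficit equals ||v − Σ <v,e_j> e_j||^2, the squared distance from v to span{e_j}.)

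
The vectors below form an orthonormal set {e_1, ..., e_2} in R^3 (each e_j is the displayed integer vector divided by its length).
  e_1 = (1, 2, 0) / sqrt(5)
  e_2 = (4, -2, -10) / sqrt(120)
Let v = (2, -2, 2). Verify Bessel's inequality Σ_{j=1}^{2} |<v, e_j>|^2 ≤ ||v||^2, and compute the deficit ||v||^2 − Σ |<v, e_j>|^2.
Σ |<v, e_j>|^2 = 4/3; ||v||^2 = 12; deficit = 32/3

Write each e_j = u_j / sqrt(<u_j, u_j>) where u_j is the displayed integer vector. Then <v, e_j> = <v, u_j> / sqrt(<u_j, u_j>), so |<v, e_j>|^2 = <v, u_j>^2 / <u_j, u_j>.
Coefficients: <v, e_1> = -2/sqrt(5), <v, e_2> = -8/sqrt(120).
Square and sum: Σ |<v, e_j>|^2 = 4/3.
Compute ||v||^2 = v·v = 12.
Deficit = 12 − 4/3 = 32/3 ≥ 0, confirming Bessel's inequality. (The deficit equals ||v − Σ <v,e_j> e_j||^2, the squared distance from v to span{e_j}.)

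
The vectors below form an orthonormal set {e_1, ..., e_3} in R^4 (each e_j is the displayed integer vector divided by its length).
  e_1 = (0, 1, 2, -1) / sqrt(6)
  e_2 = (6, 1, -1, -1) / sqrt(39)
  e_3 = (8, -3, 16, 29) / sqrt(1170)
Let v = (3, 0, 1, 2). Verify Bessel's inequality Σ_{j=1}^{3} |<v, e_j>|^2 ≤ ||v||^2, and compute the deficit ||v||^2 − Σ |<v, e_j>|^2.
Σ |<v, e_j>|^2 = 629/45; ||v||^2 = 14; deficit = 1/45

Write each e_j = u_j / sqrt(<u_j, u_j>) where u_j is the displayed integer vector. Then <v, e_j> = <v, u_j> / sqrt(<u_j, u_j>), so |<v, e_j>|^2 = <v, u_j>^2 / <u_j, u_j>.
Coefficients: <v, e_1> = 0/sqrt(6), <v, e_2> = 15/sqrt(39), <v, e_3> = 98/sqrt(1170).
Square and sum: Σ |<v, e_j>|^2 = 629/45.
Compute ||v||^2 = v·v = 14.
Deficit = 14 − 629/45 = 1/45 ≥ 0, confirming Bessel's inequality. (The deficit equals ||v − Σ <v,e_j> e_j||^2, the squared distance from v to span{e_j}.)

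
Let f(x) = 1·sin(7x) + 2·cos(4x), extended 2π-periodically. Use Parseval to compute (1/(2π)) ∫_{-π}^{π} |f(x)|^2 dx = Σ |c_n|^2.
Σ |c_n|^2 = 5/2

Expand |f|^2 and use orthogonality of {sin(nx), cos(mx)} on [-π, π]:
  ∫_{-π}^{π} sin(nx)^2 dx = π, ∫ cos(mx)^2 dx = π, and cross terms integrate to 0.
So ∫_{-π}^{π} f(x)^2 dx = 1^2 · π + 2^2 · π = (1 + 4)π.
Divide by 2π: (1 + 4)/2 = 5/2.
By Parseval, this equals Σ |c_n|^2.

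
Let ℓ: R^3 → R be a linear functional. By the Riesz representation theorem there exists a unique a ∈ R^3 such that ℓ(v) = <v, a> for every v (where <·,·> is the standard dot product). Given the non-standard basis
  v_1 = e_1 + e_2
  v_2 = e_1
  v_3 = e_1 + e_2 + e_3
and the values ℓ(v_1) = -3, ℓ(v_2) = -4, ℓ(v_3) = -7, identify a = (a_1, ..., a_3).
a = (-4, 1, -4)

Write a = (a_1, ..., a_3) in the standard basis. For each basis vector v_i, ℓ(v_i) = <v_i, a> is a linear equation in the a_j's. Collect the n equations into a matrix system V a = ℓ, where row i of V is v_i (expressed in the standard basis). Since V is invertible (lower-triangular with 1s on the diagonal, up to permutation), solve by back-substitution:
  V =
[[1, 1, 0],
 [1, 0, 0],
 [1, 1, 1]]
  V a = (-3, -4, -7)
Solving gives a = (-4, 1, -4).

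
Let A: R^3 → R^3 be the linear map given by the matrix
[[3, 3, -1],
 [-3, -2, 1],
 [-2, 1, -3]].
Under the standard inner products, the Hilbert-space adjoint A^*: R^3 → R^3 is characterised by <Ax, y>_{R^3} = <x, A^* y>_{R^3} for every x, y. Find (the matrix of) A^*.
A^* = A^T =
[[3, -3, -2],
 [3, -2, 1],
 [-1, 1, -3]]

For real matrices with standard dot products, the defining identity <Ax, y> = <x, A^* y> gives (Ax)^T y = x^T (A^*) y, i.e. x^T A^T y = x^T (A^*) y. Since this holds for all x, y, we must have A^* = A^T. Therefore
A^* =
[[3, -3, -2],
 [3, -2, 1],
 [-1, 1, -3]].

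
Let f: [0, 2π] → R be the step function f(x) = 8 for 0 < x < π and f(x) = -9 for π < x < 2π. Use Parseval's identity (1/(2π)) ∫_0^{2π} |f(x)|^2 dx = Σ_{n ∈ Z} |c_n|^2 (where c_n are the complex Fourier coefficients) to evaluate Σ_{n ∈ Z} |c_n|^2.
Σ |c_n|^2 = 145/2

Parseval equates the L^2 energy of f (normalised by 1/(2π)) with the ℓ^2 sum of its Fourier coefficients: (1/(2π)) ∫_0^{2π} |f|^2 = Σ |c_n|^2.
Compute the left side: (1/(2π)) [∫_0^π 8^2 dx + ∫_π^{2π} (-9)^2 dx] = (1/(2π)) · (64π + 81π) = (64 + 81)/2 = 145/2.
So Σ_{n ∈ Z} |c_n|^2 = 145/2.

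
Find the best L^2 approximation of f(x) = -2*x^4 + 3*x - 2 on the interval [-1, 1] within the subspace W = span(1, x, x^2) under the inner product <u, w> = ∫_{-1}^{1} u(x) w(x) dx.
g(x) = -12*x^2/7 + 3*x - 64/35

The best approximation g ∈ W is the orthogonal projection of f onto W. Writing g = a_0 + a_1 x + a_2 x^2, the coefficients solve the normal equations G · a = b where
  G_{ij} = <φ_i, φ_j> and b_i = <f, φ_i>, with φ_0 = 1, φ_1 = x, φ_2 = x^2.
G =
  [2, 0, 2/3]
  [0, 2/3, 0]
  [2/3, 0, 2/5],
b = (-24/5, 2, -40/21).
Solving gives a_0 = -64/35, a_1 = 3, a_2 = -12/7, so
  g(x) = -12*x^2/7 + 3*x - 64/35.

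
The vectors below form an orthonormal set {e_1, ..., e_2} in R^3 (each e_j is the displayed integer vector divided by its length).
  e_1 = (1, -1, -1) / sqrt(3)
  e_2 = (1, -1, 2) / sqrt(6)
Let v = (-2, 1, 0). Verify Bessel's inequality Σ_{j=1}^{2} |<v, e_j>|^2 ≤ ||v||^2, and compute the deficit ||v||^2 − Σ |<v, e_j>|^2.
Σ |<v, e_j>|^2 = 9/2; ||v||^2 = 5; deficit = 1/2

Write each e_j = u_j / sqrt(<u_j, u_j>) where u_j is the displayed integer vector. Then <v, e_j> = <v, u_j> / sqrt(<u_j, u_j>), so |<v, e_j>|^2 = <v, u_j>^2 / <u_j, u_j>.
Coefficients: <v, e_1> = -3/sqrt(3), <v, e_2> = -3/sqrt(6).
Square and sum: Σ |<v, e_j>|^2 = 9/2.
Compute ||v||^2 = v·v = 5.
Deficit = 5 − 9/2 = 1/2 ≥ 0, confirming Bessel's inequality. (The deficit equals ||v − Σ <v,e_j> e_j||^2, the squared distance from v to span{e_j}.)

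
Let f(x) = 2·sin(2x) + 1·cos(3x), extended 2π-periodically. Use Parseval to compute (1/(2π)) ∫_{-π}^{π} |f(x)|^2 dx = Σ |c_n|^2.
Σ |c_n|^2 = 5/2

Expand |f|^2 and use orthogonality of {sin(nx), cos(mx)} on [-π, π]:
  ∫_{-π}^{π} sin(nx)^2 dx = π, ∫ cos(mx)^2 dx = π, and cross terms integrate to 0.
So ∫_{-π}^{π} f(x)^2 dx = 2^2 · π + 1^2 · π = (4 + 1)π.
Divide by 2π: (4 + 1)/2 = 5/2.
By Parseval, this equals Σ |c_n|^2.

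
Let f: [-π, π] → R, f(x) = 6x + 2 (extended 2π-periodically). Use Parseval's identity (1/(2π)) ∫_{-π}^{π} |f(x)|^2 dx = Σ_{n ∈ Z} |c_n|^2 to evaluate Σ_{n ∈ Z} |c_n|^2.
Σ |c_n|^2 = 12π^2 + 4

Expand and integrate term by term over [-π, π]:
  ∫ (6x)^2 dx = 36·(2π^3/3); ∫ 2·6·(2)·x dx = 0 (odd integrand); ∫ 2^2 dx = 4·2π.
So (1/(2π)) ∫_{-π}^{π} (6x + 2)^2 dx = 36π^2/3 + 4 = 12π^2 + 4.
Parseval ⇒ Σ |c_n|^2 = 12π^2 + 4.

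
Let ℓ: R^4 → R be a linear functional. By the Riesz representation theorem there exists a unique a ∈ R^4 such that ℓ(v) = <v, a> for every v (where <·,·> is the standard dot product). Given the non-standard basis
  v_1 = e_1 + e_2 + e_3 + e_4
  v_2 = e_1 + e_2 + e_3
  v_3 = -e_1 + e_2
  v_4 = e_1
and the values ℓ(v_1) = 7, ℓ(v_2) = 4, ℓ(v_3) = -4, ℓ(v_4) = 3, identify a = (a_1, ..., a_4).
a = (3, -1, 2, 3)

Write a = (a_1, ..., a_4) in the standard basis. For each basis vector v_i, ℓ(v_i) = <v_i, a> is a linear equation in the a_j's. Collect the n equations into a matrix system V a = ℓ, where row i of V is v_i (expressed in the standard basis). Since V is invertible (lower-triangular with 1s on the diagonal, up to permutation), solve by back-substitution:
  V =
[[1, 1, 1, 1],
 [1, 1, 1, 0],
 [-1, 1, 0, 0],
 [1, 0, 0, 0]]
  V a = (7, 4, -4, 3)
Solving gives a = (3, -1, 2, 3).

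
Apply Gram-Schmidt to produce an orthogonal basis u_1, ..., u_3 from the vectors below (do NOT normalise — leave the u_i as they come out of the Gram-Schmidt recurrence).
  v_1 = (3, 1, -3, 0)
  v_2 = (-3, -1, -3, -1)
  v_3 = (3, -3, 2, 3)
Orthogonal basis:
  u_1 = (3, 1, -3, 0)
  u_2 = (-54/19, -18/19, -60/19, -1)
  u_3 = (327/379, -1407/379, -142/379, 852/379)

Apply the Gram-Schmidt recurrence
  u_1 = v_1
  u_i = v_i − Σ_{j<i} ((v_i · u_j) / (u_j · u_j)) · u_j.

Step by step this gives:
  u_1 = (3, 1, -3, 0)
  u_2 = (-54/19, -18/19, -60/19, -1)
  u_3 = (327/379, -1407/379, -142/379, 852/379)

Orthogonality check:
  u_2 · u_1 = 0 (should be 0)
  u_3 · u_1 = 0 (should be 0)
  u_3 · u_2 = 0 (should be 0)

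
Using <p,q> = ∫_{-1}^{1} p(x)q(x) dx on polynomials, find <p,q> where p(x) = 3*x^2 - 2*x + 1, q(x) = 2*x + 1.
<p,q> = 4/3

Expand the product: p(x)·q(x) = 6*x^3 - x^2 + 1.
∫_{-1}^{1} of each monomial x^k gives [2/(k+1) if k even, 0 if k odd]. Integrating term-by-term (or equivalently evaluating the antiderivative F(x) = 3*x^4/2 - x^3/3 + x at the endpoints):
  F(1) − F(−1) = 13/6 − (5/6) = 4/3.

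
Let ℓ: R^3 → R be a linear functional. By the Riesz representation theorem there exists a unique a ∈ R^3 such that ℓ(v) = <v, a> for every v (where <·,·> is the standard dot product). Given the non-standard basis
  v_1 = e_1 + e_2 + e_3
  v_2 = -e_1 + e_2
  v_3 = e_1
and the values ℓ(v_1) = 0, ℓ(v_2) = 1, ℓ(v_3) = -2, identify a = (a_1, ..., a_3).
a = (-2, -1, 3)

Write a = (a_1, ..., a_3) in the standard basis. For each basis vector v_i, ℓ(v_i) = <v_i, a> is a linear equation in the a_j's. Collect the n equations into a matrix system V a = ℓ, where row i of V is v_i (expressed in the standard basis). Since V is invertible (lower-triangular with 1s on the diagonal, up to permutation), solve by back-substitution:
  V =
[[1, 1, 1],
 [-1, 1, 0],
 [1, 0, 0]]
  V a = (0, 1, -2)
Solving gives a = (-2, -1, 3).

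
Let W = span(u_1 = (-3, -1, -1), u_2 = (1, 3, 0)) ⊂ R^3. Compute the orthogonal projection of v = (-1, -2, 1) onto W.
proj_W(v) = (-47/74, -157/74, 1/37)

Set up U = [u_1 | ... | u_2] ∈ R^(3×2). The projector onto W = col(U) is P = U (U^T U)^(-1) U^T.
Compute U^T U =
  [11, -6]
  [-6, 10],
and U^T v = (4, -7).
Solve U^T U · c = U^T v for the coefficients: c = (-1/37, -53/74). The projection is proj_W(v) = U c.
Check: (v - proj_W(v)) · u_1 = 0  (should be 0).
Check: (v - proj_W(v)) · u_2 = 0  (should be 0).
Result: proj_W(v) = (-47/74, -157/74, 1/37).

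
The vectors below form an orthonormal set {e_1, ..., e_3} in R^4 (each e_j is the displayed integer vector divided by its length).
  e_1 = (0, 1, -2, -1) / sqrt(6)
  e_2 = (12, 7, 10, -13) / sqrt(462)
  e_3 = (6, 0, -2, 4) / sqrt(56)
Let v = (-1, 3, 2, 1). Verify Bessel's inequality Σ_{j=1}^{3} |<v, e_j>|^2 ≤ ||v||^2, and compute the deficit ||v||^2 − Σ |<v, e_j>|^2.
Σ |<v, e_j>|^2 = 41/22; ||v||^2 = 15; deficit = 289/22

Write each e_j = u_j / sqrt(<u_j, u_j>) where u_j is the displayed integer vector. Then <v, e_j> = <v, u_j> / sqrt(<u_j, u_j>), so |<v, e_j>|^2 = <v, u_j>^2 / <u_j, u_j>.
Coefficients: <v, e_1> = -2/sqrt(6), <v, e_2> = 16/sqrt(462), <v, e_3> = -6/sqrt(56).
Square and sum: Σ |<v, e_j>|^2 = 41/22.
Compute ||v||^2 = v·v = 15.
Deficit = 15 − 41/22 = 289/22 ≥ 0, confirming Bessel's inequality. (The deficit equals ||v − Σ <v,e_j> e_j||^2, the squared distance from v to span{e_j}.)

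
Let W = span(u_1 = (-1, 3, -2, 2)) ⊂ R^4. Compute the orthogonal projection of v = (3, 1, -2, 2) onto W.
proj_W(v) = (-4/9, 4/3, -8/9, 8/9)

Set up U = [u_1 | ... | u_1] ∈ R^(4×1). The projector onto W = col(U) is P = U (U^T U)^(-1) U^T.
Compute U^T U =
  [18],
and U^T v = (8).
Solve U^T U · c = U^T v for the coefficients: c = (4/9). The projection is proj_W(v) = U c.
Check: (v - proj_W(v)) · u_1 = 0  (should be 0).
Result: proj_W(v) = (-4/9, 4/3, -8/9, 8/9).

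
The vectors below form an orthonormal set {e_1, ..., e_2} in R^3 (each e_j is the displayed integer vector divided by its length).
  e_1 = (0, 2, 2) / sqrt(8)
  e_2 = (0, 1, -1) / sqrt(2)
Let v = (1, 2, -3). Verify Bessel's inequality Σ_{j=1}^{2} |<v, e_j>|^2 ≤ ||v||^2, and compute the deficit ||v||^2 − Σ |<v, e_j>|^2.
Σ |<v, e_j>|^2 = 13; ||v||^2 = 14; deficit = 1

Write each e_j = u_j / sqrt(<u_j, u_j>) where u_j is the displayed integer vector. Then <v, e_j> = <v, u_j> / sqrt(<u_j, u_j>), so |<v, e_j>|^2 = <v, u_j>^2 / <u_j, u_j>.
Coefficients: <v, e_1> = -2/sqrt(8), <v, e_2> = 5/sqrt(2).
Square and sum: Σ |<v, e_j>|^2 = 13.
Compute ||v||^2 = v·v = 14.
Deficit = 14 − 13 = 1 ≥ 0, confirming Bessel's inequality. (The deficit equals ||v − Σ <v,e_j> e_j||^2, the squared distance from v to span{e_j}.)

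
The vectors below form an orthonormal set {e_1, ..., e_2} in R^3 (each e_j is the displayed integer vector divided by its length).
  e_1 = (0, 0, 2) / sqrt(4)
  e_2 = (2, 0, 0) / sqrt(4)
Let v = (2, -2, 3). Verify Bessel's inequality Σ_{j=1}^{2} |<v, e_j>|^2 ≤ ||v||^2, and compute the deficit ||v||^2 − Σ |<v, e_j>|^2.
Σ |<v, e_j>|^2 = 13; ||v||^2 = 17; deficit = 4

Write each e_j = u_j / sqrt(<u_j, u_j>) where u_j is the displayed integer vector. Then <v, e_j> = <v, u_j> / sqrt(<u_j, u_j>), so |<v, e_j>|^2 = <v, u_j>^2 / <u_j, u_j>.
Coefficients: <v, e_1> = 6/sqrt(4), <v, e_2> = 4/sqrt(4).
Square and sum: Σ |<v, e_j>|^2 = 13.
Compute ||v||^2 = v·v = 17.
Deficit = 17 − 13 = 4 ≥ 0, confirming Bessel's inequality. (The deficit equals ||v − Σ <v,e_j> e_j||^2, the squared distance from v to span{e_j}.)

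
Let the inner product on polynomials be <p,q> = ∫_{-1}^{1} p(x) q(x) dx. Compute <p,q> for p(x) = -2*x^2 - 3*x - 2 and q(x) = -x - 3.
<p,q> = 18

Expand the product: p(x)·q(x) = 2*x^3 + 9*x^2 + 11*x + 6.
∫_{-1}^{1} of each monomial x^k gives [2/(k+1) if k even, 0 if k odd]. Integrating term-by-term (or equivalently evaluating the antiderivative F(x) = x^4/2 + 3*x^3 + 11*x^2/2 + 6*x at the endpoints):
  F(1) − F(−1) = 15 − (-3) = 18.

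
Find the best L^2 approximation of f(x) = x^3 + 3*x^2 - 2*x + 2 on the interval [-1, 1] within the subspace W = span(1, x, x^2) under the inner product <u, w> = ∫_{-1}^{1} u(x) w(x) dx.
g(x) = 3*x^2 - 7*x/5 + 2

The best approximation g ∈ W is the orthogonal projection of f onto W. Writing g = a_0 + a_1 x + a_2 x^2, the coefficients solve the normal equations G · a = b where
  G_{ij} = <φ_i, φ_j> and b_i = <f, φ_i>, with φ_0 = 1, φ_1 = x, φ_2 = x^2.
G =
  [2, 0, 2/3]
  [0, 2/3, 0]
  [2/3, 0, 2/5],
b = (6, -14/15, 38/15).
Solving gives a_0 = 2, a_1 = -7/5, a_2 = 3, so
  g(x) = 3*x^2 - 7*x/5 + 2.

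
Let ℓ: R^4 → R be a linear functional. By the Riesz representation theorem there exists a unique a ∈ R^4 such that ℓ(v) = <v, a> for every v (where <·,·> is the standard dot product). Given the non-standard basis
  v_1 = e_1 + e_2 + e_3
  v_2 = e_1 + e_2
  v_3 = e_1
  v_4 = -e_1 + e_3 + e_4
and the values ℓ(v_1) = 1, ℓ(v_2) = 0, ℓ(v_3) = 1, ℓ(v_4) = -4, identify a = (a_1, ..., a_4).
a = (1, -1, 1, -4)

Write a = (a_1, ..., a_4) in the standard basis. For each basis vector v_i, ℓ(v_i) = <v_i, a> is a linear equation in the a_j's. Collect the n equations into a matrix system V a = ℓ, where row i of V is v_i (expressed in the standard basis). Since V is invertible (lower-triangular with 1s on the diagonal, up to permutation), solve by back-substitution:
  V =
[[1, 1, 1, 0],
 [1, 1, 0, 0],
 [1, 0, 0, 0],
 [-1, 0, 1, 1]]
  V a = (1, 0, 1, -4)
Solving gives a = (1, -1, 1, -4).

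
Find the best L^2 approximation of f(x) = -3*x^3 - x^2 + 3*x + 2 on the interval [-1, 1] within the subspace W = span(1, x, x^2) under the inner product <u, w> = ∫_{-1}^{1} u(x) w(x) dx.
g(x) = -x^2 + 6*x/5 + 2

The best approximation g ∈ W is the orthogonal projection of f onto W. Writing g = a_0 + a_1 x + a_2 x^2, the coefficients solve the normal equations G · a = b where
  G_{ij} = <φ_i, φ_j> and b_i = <f, φ_i>, with φ_0 = 1, φ_1 = x, φ_2 = x^2.
G =
  [2, 0, 2/3]
  [0, 2/3, 0]
  [2/3, 0, 2/5],
b = (10/3, 4/5, 14/15).
Solving gives a_0 = 2, a_1 = 6/5, a_2 = -1, so
  g(x) = -x^2 + 6*x/5 + 2.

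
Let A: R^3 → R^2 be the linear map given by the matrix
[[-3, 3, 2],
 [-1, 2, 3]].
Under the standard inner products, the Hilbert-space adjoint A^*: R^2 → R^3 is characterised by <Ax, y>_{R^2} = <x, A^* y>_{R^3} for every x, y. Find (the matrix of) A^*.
A^* = A^T =
[[-3, -1],
 [3, 2],
 [2, 3]]

For real matrices with standard dot products, the defining identity <Ax, y> = <x, A^* y> gives (Ax)^T y = x^T (A^*) y, i.e. x^T A^T y = x^T (A^*) y. Since this holds for all x, y, we must have A^* = A^T. Therefore
A^* =
[[-3, -1],
 [3, 2],
 [2, 3]].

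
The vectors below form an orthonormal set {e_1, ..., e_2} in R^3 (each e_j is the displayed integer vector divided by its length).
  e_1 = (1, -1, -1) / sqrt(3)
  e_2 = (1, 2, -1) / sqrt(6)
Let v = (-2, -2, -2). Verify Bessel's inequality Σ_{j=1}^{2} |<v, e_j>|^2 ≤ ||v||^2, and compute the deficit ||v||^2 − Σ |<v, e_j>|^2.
Σ |<v, e_j>|^2 = 4; ||v||^2 = 12; deficit = 8

Write each e_j = u_j / sqrt(<u_j, u_j>) where u_j is the displayed integer vector. Then <v, e_j> = <v, u_j> / sqrt(<u_j, u_j>), so |<v, e_j>|^2 = <v, u_j>^2 / <u_j, u_j>.
Coefficients: <v, e_1> = 2/sqrt(3), <v, e_2> = -4/sqrt(6).
Square and sum: Σ |<v, e_j>|^2 = 4.
Compute ||v||^2 = v·v = 12.
Deficit = 12 − 4 = 8 ≥ 0, confirming Bessel's inequality. (The deficit equals ||v − Σ <v,e_j> e_j||^2, the squared distance from v to span{e_j}.)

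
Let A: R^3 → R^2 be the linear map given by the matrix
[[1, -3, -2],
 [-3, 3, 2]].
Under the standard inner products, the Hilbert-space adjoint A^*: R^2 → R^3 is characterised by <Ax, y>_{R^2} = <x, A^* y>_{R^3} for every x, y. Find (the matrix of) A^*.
A^* = A^T =
[[1, -3],
 [-3, 3],
 [-2, 2]]

For real matrices with standard dot products, the defining identity <Ax, y> = <x, A^* y> gives (Ax)^T y = x^T (A^*) y, i.e. x^T A^T y = x^T (A^*) y. Since this holds for all x, y, we must have A^* = A^T. Therefore
A^* =
[[1, -3],
 [-3, 3],
 [-2, 2]].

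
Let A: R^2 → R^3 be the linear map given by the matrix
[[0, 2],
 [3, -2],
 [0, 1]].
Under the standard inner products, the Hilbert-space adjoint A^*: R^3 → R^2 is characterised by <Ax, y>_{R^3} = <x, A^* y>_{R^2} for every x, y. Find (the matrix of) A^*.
A^* = A^T =
[[0, 3, 0],
 [2, -2, 1]]

For real matrices with standard dot products, the defining identity <Ax, y> = <x, A^* y> gives (Ax)^T y = x^T (A^*) y, i.e. x^T A^T y = x^T (A^*) y. Since this holds for all x, y, we must have A^* = A^T. Therefore
A^* =
[[0, 3, 0],
 [2, -2, 1]].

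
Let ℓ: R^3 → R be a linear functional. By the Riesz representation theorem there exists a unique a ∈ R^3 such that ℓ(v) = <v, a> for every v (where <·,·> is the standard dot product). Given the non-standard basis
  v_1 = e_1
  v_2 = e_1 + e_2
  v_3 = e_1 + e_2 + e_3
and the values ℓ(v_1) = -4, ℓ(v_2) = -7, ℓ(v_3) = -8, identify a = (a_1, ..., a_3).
a = (-4, -3, -1)

Write a = (a_1, ..., a_3) in the standard basis. For each basis vector v_i, ℓ(v_i) = <v_i, a> is a linear equation in the a_j's. Collect the n equations into a matrix system V a = ℓ, where row i of V is v_i (expressed in the standard basis). Since V is invertible (lower-triangular with 1s on the diagonal, up to permutation), solve by back-substitution:
  V =
[[1, 0, 0],
 [1, 1, 0],
 [1, 1, 1]]
  V a = (-4, -7, -8)
Solving gives a = (-4, -3, -1).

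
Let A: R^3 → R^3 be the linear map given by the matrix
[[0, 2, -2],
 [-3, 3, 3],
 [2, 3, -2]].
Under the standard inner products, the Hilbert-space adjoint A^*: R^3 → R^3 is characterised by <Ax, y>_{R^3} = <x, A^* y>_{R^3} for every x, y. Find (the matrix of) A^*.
A^* = A^T =
[[0, -3, 2],
 [2, 3, 3],
 [-2, 3, -2]]

For real matrices with standard dot products, the defining identity <Ax, y> = <x, A^* y> gives (Ax)^T y = x^T (A^*) y, i.e. x^T A^T y = x^T (A^*) y. Since this holds for all x, y, we must have A^* = A^T. Therefore
A^* =
[[0, -3, 2],
 [2, 3, 3],
 [-2, 3, -2]].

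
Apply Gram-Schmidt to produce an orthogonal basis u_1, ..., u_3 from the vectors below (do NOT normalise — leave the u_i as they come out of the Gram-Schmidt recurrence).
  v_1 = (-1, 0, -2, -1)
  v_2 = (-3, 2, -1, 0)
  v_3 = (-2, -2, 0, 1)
Orthogonal basis:
  u_1 = (-1, 0, -2, -1)
  u_2 = (-13/6, 2, 2/3, 5/6)
  u_3 = (-93/59, -132/59, 15/59, 63/59)

Apply the Gram-Schmidt recurrence
  u_1 = v_1
  u_i = v_i − Σ_{j<i} ((v_i · u_j) / (u_j · u_j)) · u_j.

Step by step this gives:
  u_1 = (-1, 0, -2, -1)
  u_2 = (-13/6, 2, 2/3, 5/6)
  u_3 = (-93/59, -132/59, 15/59, 63/59)

Orthogonality check:
  u_2 · u_1 = 0 (should be 0)
  u_3 · u_1 = 0 (should be 0)
  u_3 · u_2 = 0 (should be 0)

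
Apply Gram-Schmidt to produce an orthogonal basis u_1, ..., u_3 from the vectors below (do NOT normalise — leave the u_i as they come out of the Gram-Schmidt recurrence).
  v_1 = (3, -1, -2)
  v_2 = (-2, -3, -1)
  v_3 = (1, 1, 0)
Orthogonal basis:
  u_1 = (3, -1, -2)
  u_2 = (-25/14, -43/14, -8/7)
  u_3 = (-2/39, 14/195, -22/195)

Apply the Gram-Schmidt recurrence
  u_1 = v_1
  u_i = v_i − Σ_{j<i} ((v_i · u_j) / (u_j · u_j)) · u_j.

Step by step this gives:
  u_1 = (3, -1, -2)
  u_2 = (-25/14, -43/14, -8/7)
  u_3 = (-2/39, 14/195, -22/195)

Orthogonality check:
  u_2 · u_1 = 0 (should be 0)
  u_3 · u_1 = 0 (should be 0)
  u_3 · u_2 = 0 (should be 0)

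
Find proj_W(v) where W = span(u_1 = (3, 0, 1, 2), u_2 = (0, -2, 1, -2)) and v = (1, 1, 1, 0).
proj_W(v) = (11/13, 4/117, 31/117, 70/117)

Set up U = [u_1 | ... | u_2] ∈ R^(4×2). The projector onto W = col(U) is P = U (U^T U)^(-1) U^T.
Compute U^T U =
  [14, -3]
  [-3, 9],
and U^T v = (4, -1).
Solve U^T U · c = U^T v for the coefficients: c = (11/39, -2/117). The projection is proj_W(v) = U c.
Check: (v - proj_W(v)) · u_1 = 0  (should be 0).
Check: (v - proj_W(v)) · u_2 = 0  (should be 0).
Result: proj_W(v) = (11/13, 4/117, 31/117, 70/117).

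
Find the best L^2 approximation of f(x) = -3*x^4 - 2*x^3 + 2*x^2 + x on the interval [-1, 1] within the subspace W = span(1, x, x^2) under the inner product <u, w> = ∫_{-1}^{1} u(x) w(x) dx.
g(x) = -4*x^2/7 - x/5 + 9/35

The best approximation g ∈ W is the orthogonal projection of f onto W. Writing g = a_0 + a_1 x + a_2 x^2, the coefficients solve the normal equations G · a = b where
  G_{ij} = <φ_i, φ_j> and b_i = <f, φ_i>, with φ_0 = 1, φ_1 = x, φ_2 = x^2.
G =
  [2, 0, 2/3]
  [0, 2/3, 0]
  [2/3, 0, 2/5],
b = (2/15, -2/15, -2/35).
Solving gives a_0 = 9/35, a_1 = -1/5, a_2 = -4/7, so
  g(x) = -4*x^2/7 - x/5 + 9/35.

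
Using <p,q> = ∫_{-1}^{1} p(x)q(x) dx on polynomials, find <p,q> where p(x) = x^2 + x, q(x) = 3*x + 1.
<p,q> = 8/3

Expand the product: p(x)·q(x) = 3*x^3 + 4*x^2 + x.
∫_{-1}^{1} of each monomial x^k gives [2/(k+1) if k even, 0 if k odd]. Integrating term-by-term (or equivalently evaluating the antiderivative F(x) = 3*x^4/4 + 4*x^3/3 + x^2/2 at the endpoints):
  F(1) − F(−1) = 31/12 − (-1/12) = 8/3.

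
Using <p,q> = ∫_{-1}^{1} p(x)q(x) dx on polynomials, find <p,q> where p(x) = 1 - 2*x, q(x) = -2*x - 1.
<p,q> = 2/3

Expand the product: p(x)·q(x) = 4*x^2 - 1.
∫_{-1}^{1} of each monomial x^k gives [2/(k+1) if k even, 0 if k odd]. Integrating term-by-term (or equivalently evaluating the antiderivative F(x) = 4*x^3/3 - x at the endpoints):
  F(1) − F(−1) = 1/3 − (-1/3) = 2/3.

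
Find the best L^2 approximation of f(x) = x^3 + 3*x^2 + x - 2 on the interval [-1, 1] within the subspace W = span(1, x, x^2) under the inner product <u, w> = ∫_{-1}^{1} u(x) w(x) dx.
g(x) = 3*x^2 + 8*x/5 - 2

The best approximation g ∈ W is the orthogonal projection of f onto W. Writing g = a_0 + a_1 x + a_2 x^2, the coefficients solve the normal equations G · a = b where
  G_{ij} = <φ_i, φ_j> and b_i = <f, φ_i>, with φ_0 = 1, φ_1 = x, φ_2 = x^2.
G =
  [2, 0, 2/3]
  [0, 2/3, 0]
  [2/3, 0, 2/5],
b = (-2, 16/15, -2/15).
Solving gives a_0 = -2, a_1 = 8/5, a_2 = 3, so
  g(x) = 3*x^2 + 8*x/5 - 2.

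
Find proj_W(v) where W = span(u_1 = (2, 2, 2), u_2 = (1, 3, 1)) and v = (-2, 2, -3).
proj_W(v) = (-5/2, 2, -5/2)

Set up U = [u_1 | ... | u_2] ∈ R^(3×2). The projector onto W = col(U) is P = U (U^T U)^(-1) U^T.
Compute U^T U =
  [12, 10]
  [10, 11],
and U^T v = (-6, 1).
Solve U^T U · c = U^T v for the coefficients: c = (-19/8, 9/4). The projection is proj_W(v) = U c.
Check: (v - proj_W(v)) · u_1 = 0  (should be 0).
Check: (v - proj_W(v)) · u_2 = 0  (should be 0).
Result: proj_W(v) = (-5/2, 2, -5/2).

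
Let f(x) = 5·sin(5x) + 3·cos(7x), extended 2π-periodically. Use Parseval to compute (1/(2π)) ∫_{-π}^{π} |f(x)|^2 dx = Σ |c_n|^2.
Σ |c_n|^2 = 17

Expand |f|^2 and use orthogonality of {sin(nx), cos(mx)} on [-π, π]:
  ∫_{-π}^{π} sin(nx)^2 dx = π, ∫ cos(mx)^2 dx = π, and cross terms integrate to 0.
So ∫_{-π}^{π} f(x)^2 dx = 5^2 · π + 3^2 · π = (25 + 9)π.
Divide by 2π: (25 + 9)/2 = 17.
By Parseval, this equals Σ |c_n|^2.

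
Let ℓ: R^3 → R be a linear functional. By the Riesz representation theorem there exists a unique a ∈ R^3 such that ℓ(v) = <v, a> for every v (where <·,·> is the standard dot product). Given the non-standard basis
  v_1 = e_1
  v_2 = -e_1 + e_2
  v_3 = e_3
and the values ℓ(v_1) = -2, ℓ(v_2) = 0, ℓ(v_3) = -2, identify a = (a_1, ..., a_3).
a = (-2, -2, -2)

Write a = (a_1, ..., a_3) in the standard basis. For each basis vector v_i, ℓ(v_i) = <v_i, a> is a linear equation in the a_j's. Collect the n equations into a matrix system V a = ℓ, where row i of V is v_i (expressed in the standard basis). Since V is invertible (lower-triangular with 1s on the diagonal, up to permutation), solve by back-substitution:
  V =
[[1, 0, 0],
 [-1, 1, 0],
 [0, 0, 1]]
  V a = (-2, 0, -2)
Solving gives a = (-2, -2, -2).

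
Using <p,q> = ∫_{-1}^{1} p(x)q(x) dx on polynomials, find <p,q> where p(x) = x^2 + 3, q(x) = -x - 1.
<p,q> = -20/3

Expand the product: p(x)·q(x) = -x^3 - x^2 - 3*x - 3.
∫_{-1}^{1} of each monomial x^k gives [2/(k+1) if k even, 0 if k odd]. Integrating term-by-term (or equivalently evaluating the antiderivative F(x) = -x^4/4 - x^3/3 - 3*x^2/2 - 3*x at the endpoints):
  F(1) − F(−1) = -61/12 − (19/12) = -20/3.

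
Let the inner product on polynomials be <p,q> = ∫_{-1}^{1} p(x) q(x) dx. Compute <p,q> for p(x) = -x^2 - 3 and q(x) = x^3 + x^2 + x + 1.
<p,q> = -136/15

Expand the product: p(x)·q(x) = -x^5 - x^4 - 4*x^3 - 4*x^2 - 3*x - 3.
∫_{-1}^{1} of each monomial x^k gives [2/(k+1) if k even, 0 if k odd]. Integrating term-by-term (or equivalently evaluating the antiderivative F(x) = -x^6/6 - x^5/5 - x^4 - 4*x^3/3 - 3*x^2/2 - 3*x at the endpoints):
  F(1) − F(−1) = -36/5 − (28/15) = -136/15.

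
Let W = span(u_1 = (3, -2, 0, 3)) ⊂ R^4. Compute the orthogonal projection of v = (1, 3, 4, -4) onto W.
proj_W(v) = (-45/22, 15/11, 0, -45/22)

Set up U = [u_1 | ... | u_1] ∈ R^(4×1). The projector onto W = col(U) is P = U (U^T U)^(-1) U^T.
Compute U^T U =
  [22],
and U^T v = (-15).
Solve U^T U · c = U^T v for the coefficients: c = (-15/22). The projection is proj_W(v) = U c.
Check: (v - proj_W(v)) · u_1 = 0  (should be 0).
Result: proj_W(v) = (-45/22, 15/11, 0, -45/22).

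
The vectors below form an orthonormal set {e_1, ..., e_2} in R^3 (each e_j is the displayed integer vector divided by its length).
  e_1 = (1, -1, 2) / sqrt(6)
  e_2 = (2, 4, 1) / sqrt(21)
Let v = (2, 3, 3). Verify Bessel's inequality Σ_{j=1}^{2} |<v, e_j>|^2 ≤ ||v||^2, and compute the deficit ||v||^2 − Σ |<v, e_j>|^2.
Σ |<v, e_j>|^2 = 299/14; ||v||^2 = 22; deficit = 9/14

Write each e_j = u_j / sqrt(<u_j, u_j>) where u_j is the displayed integer vector. Then <v, e_j> = <v, u_j> / sqrt(<u_j, u_j>), so |<v, e_j>|^2 = <v, u_j>^2 / <u_j, u_j>.
Coefficients: <v, e_1> = 5/sqrt(6), <v, e_2> = 19/sqrt(21).
Square and sum: Σ |<v, e_j>|^2 = 299/14.
Compute ||v||^2 = v·v = 22.
Deficit = 22 − 299/14 = 9/14 ≥ 0, confirming Bessel's inequality. (The deficit equals ||v − Σ <v,e_j> e_j||^2, the squared distance from v to span{e_j}.)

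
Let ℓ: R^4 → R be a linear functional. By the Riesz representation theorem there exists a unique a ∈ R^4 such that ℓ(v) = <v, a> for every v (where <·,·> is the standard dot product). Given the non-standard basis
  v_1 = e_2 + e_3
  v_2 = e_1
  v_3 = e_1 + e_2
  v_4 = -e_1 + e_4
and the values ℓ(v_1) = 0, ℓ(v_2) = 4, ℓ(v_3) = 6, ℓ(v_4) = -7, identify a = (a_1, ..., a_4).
a = (4, 2, -2, -3)

Write a = (a_1, ..., a_4) in the standard basis. For each basis vector v_i, ℓ(v_i) = <v_i, a> is a linear equation in the a_j's. Collect the n equations into a matrix system V a = ℓ, where row i of V is v_i (expressed in the standard basis). Since V is invertible (lower-triangular with 1s on the diagonal, up to permutation), solve by back-substitution:
  V =
[[0, 1, 1, 0],
 [1, 0, 0, 0],
 [1, 1, 0, 0],
 [-1, 0, 0, 1]]
  V a = (0, 4, 6, -7)
Solving gives a = (4, 2, -2, -3).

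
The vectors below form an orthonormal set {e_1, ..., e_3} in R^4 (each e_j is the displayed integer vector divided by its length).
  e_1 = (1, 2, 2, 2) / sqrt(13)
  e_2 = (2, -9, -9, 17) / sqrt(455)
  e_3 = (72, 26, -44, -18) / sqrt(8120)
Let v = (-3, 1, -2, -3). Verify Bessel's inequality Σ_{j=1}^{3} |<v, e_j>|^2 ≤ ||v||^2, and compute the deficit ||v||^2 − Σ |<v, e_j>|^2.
Σ |<v, e_j>|^2 = 425/29; ||v||^2 = 23; deficit = 242/29

Write each e_j = u_j / sqrt(<u_j, u_j>) where u_j is the displayed integer vector. Then <v, e_j> = <v, u_j> / sqrt(<u_j, u_j>), so |<v, e_j>|^2 = <v, u_j>^2 / <u_j, u_j>.
Coefficients: <v, e_1> = -11/sqrt(13), <v, e_2> = -48/sqrt(455), <v, e_3> = -48/sqrt(8120).
Square and sum: Σ |<v, e_j>|^2 = 425/29.
Compute ||v||^2 = v·v = 23.
Deficit = 23 − 425/29 = 242/29 ≥ 0, confirming Bessel's inequality. (The deficit equals ||v − Σ <v,e_j> e_j||^2, the squared distance from v to span{e_j}.)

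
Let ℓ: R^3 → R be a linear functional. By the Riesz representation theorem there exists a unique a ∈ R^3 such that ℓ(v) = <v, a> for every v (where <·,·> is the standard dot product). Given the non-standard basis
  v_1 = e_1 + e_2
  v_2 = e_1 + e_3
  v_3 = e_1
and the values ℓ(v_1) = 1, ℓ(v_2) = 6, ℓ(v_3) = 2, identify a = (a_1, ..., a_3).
a = (2, -1, 4)

Write a = (a_1, ..., a_3) in the standard basis. For each basis vector v_i, ℓ(v_i) = <v_i, a> is a linear equation in the a_j's. Collect the n equations into a matrix system V a = ℓ, where row i of V is v_i (expressed in the standard basis). Since V is invertible (lower-triangular with 1s on the diagonal, up to permutation), solve by back-substitution:
  V =
[[1, 1, 0],
 [1, 0, 1],
 [1, 0, 0]]
  V a = (1, 6, 2)
Solving gives a = (2, -1, 4).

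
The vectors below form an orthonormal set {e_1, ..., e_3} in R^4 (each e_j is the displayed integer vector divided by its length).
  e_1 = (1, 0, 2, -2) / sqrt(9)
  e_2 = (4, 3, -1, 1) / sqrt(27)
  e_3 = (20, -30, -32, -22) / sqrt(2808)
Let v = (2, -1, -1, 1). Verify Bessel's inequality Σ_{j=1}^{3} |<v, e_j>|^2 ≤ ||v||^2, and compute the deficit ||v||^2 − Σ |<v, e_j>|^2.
Σ |<v, e_j>|^2 = 59/13; ||v||^2 = 7; deficit = 32/13

Write each e_j = u_j / sqrt(<u_j, u_j>) where u_j is the displayed integer vector. Then <v, e_j> = <v, u_j> / sqrt(<u_j, u_j>), so |<v, e_j>|^2 = <v, u_j>^2 / <u_j, u_j>.
Coefficients: <v, e_1> = -2/sqrt(9), <v, e_2> = 7/sqrt(27), <v, e_3> = 80/sqrt(2808).
Square and sum: Σ |<v, e_j>|^2 = 59/13.
Compute ||v||^2 = v·v = 7.
Deficit = 7 − 59/13 = 32/13 ≥ 0, confirming Bessel's inequality. (The deficit equals ||v − Σ <v,e_j> e_j||^2, the squared distance from v to span{e_j}.)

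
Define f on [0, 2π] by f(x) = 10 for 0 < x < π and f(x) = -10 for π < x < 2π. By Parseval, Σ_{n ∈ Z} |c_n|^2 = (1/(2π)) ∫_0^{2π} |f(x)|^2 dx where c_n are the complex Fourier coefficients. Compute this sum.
Σ |c_n|^2 = 100

Parseval equates the L^2 energy of f (normalised by 1/(2π)) with the ℓ^2 sum of its Fourier coefficients: (1/(2π)) ∫_0^{2π} |f|^2 = Σ |c_n|^2.
Compute the left side: (1/(2π)) [∫_0^π 10^2 dx + ∫_π^{2π} (-10)^2 dx] = (1/(2π)) · (100π + 100π) = (100 + 100)/2 = 100.
So Σ_{n ∈ Z} |c_n|^2 = 100.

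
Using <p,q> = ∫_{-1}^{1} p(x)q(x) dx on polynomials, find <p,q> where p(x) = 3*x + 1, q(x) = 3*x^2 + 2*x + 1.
<p,q> = 8

Expand the product: p(x)·q(x) = 9*x^3 + 9*x^2 + 5*x + 1.
∫_{-1}^{1} of each monomial x^k gives [2/(k+1) if k even, 0 if k odd]. Integrating term-by-term (or equivalently evaluating the antiderivative F(x) = 9*x^4/4 + 3*x^3 + 5*x^2/2 + x at the endpoints):
  F(1) − F(−1) = 35/4 − (3/4) = 8.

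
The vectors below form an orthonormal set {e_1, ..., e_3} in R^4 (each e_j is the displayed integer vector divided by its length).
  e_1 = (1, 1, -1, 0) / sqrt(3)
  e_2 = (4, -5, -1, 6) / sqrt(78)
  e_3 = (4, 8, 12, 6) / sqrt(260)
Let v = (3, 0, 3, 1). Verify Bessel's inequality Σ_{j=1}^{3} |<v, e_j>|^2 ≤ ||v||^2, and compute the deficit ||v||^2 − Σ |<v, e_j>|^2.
Σ |<v, e_j>|^2 = 141/10; ||v||^2 = 19; deficit = 49/10

Write each e_j = u_j / sqrt(<u_j, u_j>) where u_j is the displayed integer vector. Then <v, e_j> = <v, u_j> / sqrt(<u_j, u_j>), so |<v, e_j>|^2 = <v, u_j>^2 / <u_j, u_j>.
Coefficients: <v, e_1> = 0/sqrt(3), <v, e_2> = 15/sqrt(78), <v, e_3> = 54/sqrt(260).
Square and sum: Σ |<v, e_j>|^2 = 141/10.
Compute ||v||^2 = v·v = 19.
Deficit = 19 − 141/10 = 49/10 ≥ 0, confirming Bessel's inequality. (The deficit equals ||v − Σ <v,e_j> e_j||^2, the squared distance from v to span{e_j}.)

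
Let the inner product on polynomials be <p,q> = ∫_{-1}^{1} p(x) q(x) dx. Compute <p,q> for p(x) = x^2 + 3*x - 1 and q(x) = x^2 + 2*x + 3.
<p,q> = -4/15

Expand the product: p(x)·q(x) = x^4 + 5*x^3 + 8*x^2 + 7*x - 3.
∫_{-1}^{1} of each monomial x^k gives [2/(k+1) if k even, 0 if k odd]. Integrating term-by-term (or equivalently evaluating the antiderivative F(x) = x^5/5 + 5*x^4/4 + 8*x^3/3 + 7*x^2/2 - 3*x at the endpoints):
  F(1) − F(−1) = 277/60 − (293/60) = -4/15.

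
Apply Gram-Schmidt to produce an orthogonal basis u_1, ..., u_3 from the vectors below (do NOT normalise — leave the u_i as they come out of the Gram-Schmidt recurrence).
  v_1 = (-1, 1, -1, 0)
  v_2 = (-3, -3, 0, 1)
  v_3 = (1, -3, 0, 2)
Orthogonal basis:
  u_1 = (-1, 1, -1, 0)
  u_2 = (-3, -3, 0, 1)
  u_3 = (53/57, -23/57, -4/3, 30/19)

Apply the Gram-Schmidt recurrence
  u_1 = v_1
  u_i = v_i − Σ_{j<i} ((v_i · u_j) / (u_j · u_j)) · u_j.

Step by step this gives:
  u_1 = (-1, 1, -1, 0)
  u_2 = (-3, -3, 0, 1)
  u_3 = (53/57, -23/57, -4/3, 30/19)

Orthogonality check:
  u_2 · u_1 = 0 (should be 0)
  u_3 · u_1 = 0 (should be 0)
  u_3 · u_2 = 0 (should be 0)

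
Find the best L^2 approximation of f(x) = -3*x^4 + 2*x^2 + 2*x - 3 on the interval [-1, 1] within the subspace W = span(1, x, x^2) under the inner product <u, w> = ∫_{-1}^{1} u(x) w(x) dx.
g(x) = -4*x^2/7 + 2*x - 96/35

The best approximation g ∈ W is the orthogonal projection of f onto W. Writing g = a_0 + a_1 x + a_2 x^2, the coefficients solve the normal equations G · a = b where
  G_{ij} = <φ_i, φ_j> and b_i = <f, φ_i>, with φ_0 = 1, φ_1 = x, φ_2 = x^2.
G =
  [2, 0, 2/3]
  [0, 2/3, 0]
  [2/3, 0, 2/5],
b = (-88/15, 4/3, -72/35).
Solving gives a_0 = -96/35, a_1 = 2, a_2 = -4/7, so
  g(x) = -4*x^2/7 + 2*x - 96/35.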